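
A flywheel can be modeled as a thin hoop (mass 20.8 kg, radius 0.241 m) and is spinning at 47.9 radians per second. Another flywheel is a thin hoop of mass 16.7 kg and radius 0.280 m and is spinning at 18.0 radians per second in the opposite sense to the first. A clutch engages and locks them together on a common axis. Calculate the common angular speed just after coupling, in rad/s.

|ω_f| ≈ 13.6 rad/s

No external torque acts about the common axis, so total angular momentum is conserved.
Moments of inertia: I_A = (20.8)(0.241)² = 1.208 kg·m²; I_B = (16.7)(0.280)² = 1.309 kg·m².
Taking A's sense as positive: L = (1.208)(47.9) − (1.309)(18.0) = 34.30 kg·m²·rad/s.
Combined I = 1.208 + 1.309 = 2.517 kg·m².
ω_f = L / I = 34.30 / 2.517 = 13.63 rad/s.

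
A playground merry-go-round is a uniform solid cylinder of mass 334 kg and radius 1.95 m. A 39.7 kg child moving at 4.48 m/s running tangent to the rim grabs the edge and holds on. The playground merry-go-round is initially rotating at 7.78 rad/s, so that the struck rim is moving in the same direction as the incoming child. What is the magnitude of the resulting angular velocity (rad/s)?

About the axle the impulsive forces during the collision are internal, so angular momentum about that axis is conserved.
I_p = ½(334)(1.95)² = 635.0 kg·m². Taking the sense of the child's angular momentum as positive, L_{child} = m v R = (39.7)(4.48)(1.95) = 346.8 kg·m²/s.
L_i = +I_p ω_p + m v R = +(635.0)(7.78) + 346.8 = 5287 kg·m²/s.
After sticking, I_f = I_p + m R² = 635.0 + (39.7)(1.95)² = 786.0 kg·m².
ω_f = L_i / I_f = 5287 / 786.0 = 6.727 rad/s.

|ω_f| ≈ 6.73 rad/s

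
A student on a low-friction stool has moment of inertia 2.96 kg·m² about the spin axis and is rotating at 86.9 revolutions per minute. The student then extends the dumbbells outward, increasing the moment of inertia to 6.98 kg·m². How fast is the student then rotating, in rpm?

Angular momentum about the spin axis is conserved since the torque about it is zero.
ω₂ = I₁ω₁ / I₂ = (2.960)(86.9 rpm) / (6.980) = 36.85 rpm.

ω₂ ≈ 36.9 rpm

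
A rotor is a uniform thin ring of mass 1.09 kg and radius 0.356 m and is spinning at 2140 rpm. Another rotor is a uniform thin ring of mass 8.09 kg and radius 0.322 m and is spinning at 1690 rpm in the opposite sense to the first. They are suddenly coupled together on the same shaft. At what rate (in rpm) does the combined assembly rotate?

No external torque acts about the common axis, so total angular momentum is conserved.
Moments of inertia: I_A = (1.09)(0.356)² = 0.1381 kg·m²; I_B = (8.09)(0.322)² = 0.8388 kg·m².
Taking A's sense as positive: L = (0.1381)(2140) − (0.8388)(1690) = -1122 kg·m²·rpm.
Combined I = 0.1381 + 0.8388 = 0.9769 kg·m².
ω_f = L / I = -1122 / 0.9769 = -1148 rpm.

|ω_f| ≈ 1150 rpm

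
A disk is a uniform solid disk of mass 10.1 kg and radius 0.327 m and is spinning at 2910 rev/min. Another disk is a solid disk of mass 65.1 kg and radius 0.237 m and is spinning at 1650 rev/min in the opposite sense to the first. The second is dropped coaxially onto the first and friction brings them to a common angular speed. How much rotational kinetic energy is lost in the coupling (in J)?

ΔKE lost ≈ 47500 J

The coupling torques are internal; angular momentum about the shared axis is conserved.
Moments of inertia: I_A = ½(10.1)(0.327)² = 0.5400 kg·m²; I_B = ½(65.1)(0.237)² = 1.828 kg·m².
Taking A's sense as positive: L = (0.5400)(2910) − (1.828)(1650) = -1445 kg·m²·rpm.
Combined I = 0.5400 + 1.828 = 2.368 kg·m².
ω_f = L / I = -1445 / 2.368 = -610.3 rpm.
KE_i = ½ΣIω² = 52370 J; KE_f = ½(2.368)(63.91)² = 4836 J.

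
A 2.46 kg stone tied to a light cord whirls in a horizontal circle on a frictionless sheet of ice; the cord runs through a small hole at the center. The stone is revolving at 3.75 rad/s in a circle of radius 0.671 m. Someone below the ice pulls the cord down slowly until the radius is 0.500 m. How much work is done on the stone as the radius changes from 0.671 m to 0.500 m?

W ≈ 6.24 J

The constraining force is radial, so m r² ω about the center is conserved.
ω₂ = ω₁ (r₁/r₂)² = (3.75)(0.671/0.500)² = 6.754 rad/s.
W = ΔKE = ½m(v₂² − v₁²) = 6.238 J.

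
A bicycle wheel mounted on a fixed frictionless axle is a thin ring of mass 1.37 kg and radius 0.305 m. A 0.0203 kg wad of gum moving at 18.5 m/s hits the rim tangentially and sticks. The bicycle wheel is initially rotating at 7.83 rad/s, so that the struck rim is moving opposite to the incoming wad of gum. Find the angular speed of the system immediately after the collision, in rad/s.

|ω_f| ≈ 6.83 rad/s

The axle reaction passes through the axle and exerts no torque about it; angular momentum about the axle is conserved through the impact.
I_p = (1.37)(0.305)² = 0.1274 kg·m². Taking the sense of the wad of gum's angular momentum as positive, L_{wad} = m v R = (0.0203)(18.5)(0.305) = 0.1145 kg·m²/s.
L_i = −I_p ω_p + m v R = −(0.1274)(7.83) + 0.1145 = -0.8833 kg·m²/s.
After sticking, I_f = I_p + m R² = 0.1274 + (0.0203)(0.305)² = 0.1293 kg·m².
ω_f = L_i / I_f = -0.8833 / 0.1293 = -6.830 rad/s.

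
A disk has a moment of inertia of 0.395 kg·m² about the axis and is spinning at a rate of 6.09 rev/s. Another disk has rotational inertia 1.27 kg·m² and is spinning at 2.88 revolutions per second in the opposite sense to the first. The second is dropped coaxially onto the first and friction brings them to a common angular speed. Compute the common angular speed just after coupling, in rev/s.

|ω_f| ≈ 0.752 rev/s

The coupling torques are internal; angular momentum about the shared axis is conserved.
Taking A's sense as positive: L = (0.3950)(6.09) − (1.270)(2.88) = -1.252 kg·m²·rev/s.
Combined I = 0.3950 + 1.270 = 1.665 kg·m².
ω_f = L / I = -1.252 / 1.665 = -0.7520 rev/s.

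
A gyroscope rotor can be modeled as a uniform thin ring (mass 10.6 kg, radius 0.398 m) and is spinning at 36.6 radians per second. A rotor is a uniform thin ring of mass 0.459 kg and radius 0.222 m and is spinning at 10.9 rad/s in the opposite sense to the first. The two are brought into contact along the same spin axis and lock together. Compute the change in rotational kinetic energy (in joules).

ΔKE ≈ -25.2 J

No external torque acts about the common axis, so total angular momentum is conserved.
Moments of inertia: I_A = (10.6)(0.398)² = 1.679 kg·m²; I_B = (0.459)(0.222)² = 0.02262 kg·m².
Taking A's sense as positive: L = (1.679)(36.6) − (0.02262)(10.9) = 61.21 kg·m²·rad/s.
Combined I = 1.679 + 0.02262 = 1.702 kg·m².
ω_f = L / I = 61.21 / 1.702 = 35.97 rad/s.
KE_i = ½ΣIω² = 1126 J; KE_f = ½(1.702)(35.97)² = 1101 J.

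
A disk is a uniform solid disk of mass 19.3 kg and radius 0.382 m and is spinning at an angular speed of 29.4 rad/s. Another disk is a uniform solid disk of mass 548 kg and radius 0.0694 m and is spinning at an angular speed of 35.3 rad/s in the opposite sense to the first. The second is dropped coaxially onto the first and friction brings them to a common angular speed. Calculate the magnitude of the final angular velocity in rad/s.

|ω_f| ≈ 1.90 rad/s

The coupling torques are internal; angular momentum about the shared axis is conserved.
Moments of inertia: I_A = ½(19.3)(0.382)² = 1.408 kg·m²; I_B = ½(548)(0.0694)² = 1.320 kg·m².
Taking A's sense as positive: L = (1.408)(29.4) − (1.320)(35.3) = -5.185 kg·m²·rad/s.
Combined I = 1.408 + 1.320 = 2.728 kg·m².
ω_f = L / I = -5.185 / 2.728 = -1.901 rad/s.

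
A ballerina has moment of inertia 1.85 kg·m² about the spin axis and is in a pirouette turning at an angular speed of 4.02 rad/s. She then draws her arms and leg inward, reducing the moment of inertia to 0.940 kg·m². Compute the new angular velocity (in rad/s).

Angular momentum about the spin axis is conserved since the torque about it is zero.
ω₂ = I₁ω₁ / I₂ = (1.850)(4.02 rad/s) / (0.9400) = 7.912 rad/s.

ω₂ ≈ 7.91 rad/s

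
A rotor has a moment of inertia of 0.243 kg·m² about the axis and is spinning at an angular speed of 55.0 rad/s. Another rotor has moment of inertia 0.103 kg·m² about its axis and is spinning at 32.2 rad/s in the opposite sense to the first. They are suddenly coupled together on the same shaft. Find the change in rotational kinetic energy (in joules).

The coupling torques are internal; angular momentum about the shared axis is conserved.
Taking A's sense as positive: L = (0.2430)(55.0) − (0.1030)(32.2) = 10.05 kg·m²·rad/s.
Combined I = 0.2430 + 0.1030 = 0.3460 kg·m².
ω_f = L / I = 10.05 / 0.3460 = 29.04 rad/s.
KE_i = ½ΣIω² = 420.9 J; KE_f = ½(0.3460)(29.04)² = 145.9 J.

ΔKE ≈ -275 J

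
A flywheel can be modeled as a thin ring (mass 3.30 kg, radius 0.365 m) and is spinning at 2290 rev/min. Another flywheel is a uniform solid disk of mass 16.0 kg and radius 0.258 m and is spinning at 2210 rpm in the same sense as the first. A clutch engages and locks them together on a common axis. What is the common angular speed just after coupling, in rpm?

The coupling torques are internal; angular momentum about the shared axis is conserved.
Moments of inertia: I_A = (3.30)(0.365)² = 0.4396 kg·m²; I_B = ½(16.0)(0.258)² = 0.5325 kg·m².
Taking A's sense as positive: L = (0.4396)(2290) + (0.5325)(2210) = 2184 kg·m²·rpm.
Combined I = 0.4396 + 0.5325 = 0.9722 kg·m².
ω_f = L / I = 2184 / 0.9722 = 2246 rpm.

|ω_f| ≈ 2250 rpm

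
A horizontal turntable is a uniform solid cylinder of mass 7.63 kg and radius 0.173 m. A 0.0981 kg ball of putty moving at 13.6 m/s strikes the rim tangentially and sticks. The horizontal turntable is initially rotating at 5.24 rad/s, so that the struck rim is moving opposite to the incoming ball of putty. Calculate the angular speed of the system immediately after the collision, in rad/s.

|ω_f| ≈ 3.14 rad/s

About the axle the impulsive forces during the collision are internal, so angular momentum about that axis is conserved.
I_p = ½(7.63)(0.173)² = 0.1142 kg·m². Taking the sense of the ball of putty's angular momentum as positive, L_{ball} = m v R = (0.0981)(13.6)(0.173) = 0.2308 kg·m²/s.
L_i = −I_p ω_p + m v R = −(0.1142)(5.24) + 0.2308 = -0.3675 kg·m²/s.
After sticking, I_f = I_p + m R² = 0.1142 + (0.0981)(0.173)² = 0.1171 kg·m².
ω_f = L_i / I_f = -0.3675 / 0.1171 = -3.138 rad/s.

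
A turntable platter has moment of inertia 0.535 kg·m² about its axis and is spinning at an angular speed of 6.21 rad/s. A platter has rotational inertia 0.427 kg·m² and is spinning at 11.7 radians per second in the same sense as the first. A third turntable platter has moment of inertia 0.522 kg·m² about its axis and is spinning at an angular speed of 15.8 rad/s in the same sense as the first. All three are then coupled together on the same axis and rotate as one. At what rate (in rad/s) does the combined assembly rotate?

|ω_f| ≈ 11.2 rad/s

The coupling torques are internal; angular momentum about the shared axis is conserved.
Taking A's sense as positive: L = (0.5350)(6.21) + (0.4270)(11.7) + (0.5220)(15.8) = 16.57 kg·m²·rad/s.
Combined I = 0.5350 + 0.4270 + 0.5220 = 1.484 kg·m².
ω_f = L / I = 16.57 / 1.484 = 11.16 rad/s.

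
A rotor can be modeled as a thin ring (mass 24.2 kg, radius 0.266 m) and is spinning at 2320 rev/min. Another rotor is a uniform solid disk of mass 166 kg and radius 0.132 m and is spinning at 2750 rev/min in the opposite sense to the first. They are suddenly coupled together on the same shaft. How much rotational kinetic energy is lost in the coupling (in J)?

The coupling torques are internal; angular momentum about the shared axis is conserved.
Moments of inertia: I_A = (24.2)(0.266)² = 1.712 kg·m²; I_B = ½(166)(0.132)² = 1.446 kg·m².
Taking A's sense as positive: L = (1.712)(2320) − (1.446)(2750) = -4.503 kg·m²·rpm.
Combined I = 1.712 + 1.446 = 3.158 kg·m².
ω_f = L / I = -4.503 / 3.158 = -1.426 rpm.
KE_i = ½ΣIω² = 1.105e+05 J; KE_f = ½(3.158)(0.1493)² = 0.03520 J.

ΔKE lost ≈ 1.11e+05 J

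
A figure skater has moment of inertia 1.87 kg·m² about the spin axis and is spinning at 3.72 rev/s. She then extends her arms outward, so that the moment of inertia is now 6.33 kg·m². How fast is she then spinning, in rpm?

ω₂ ≈ 65.9 rpm

Angular momentum about the spin axis is conserved since the torque about it is zero.
ω₂ = I₁ω₁ / I₂ = (1.870)(3.72 rev/s) / (6.330) = 1.099 rev/s = 65.94 rpm.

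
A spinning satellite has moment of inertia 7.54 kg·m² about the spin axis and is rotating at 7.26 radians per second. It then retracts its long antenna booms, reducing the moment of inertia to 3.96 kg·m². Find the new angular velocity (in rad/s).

ω₂ ≈ 13.8 rad/s

No external torque acts about the spin axis, so angular momentum is conserved.
ω₂ = I₁ω₁ / I₂ = (7.540)(7.26 rad/s) / (3.960) = 13.82 rad/s.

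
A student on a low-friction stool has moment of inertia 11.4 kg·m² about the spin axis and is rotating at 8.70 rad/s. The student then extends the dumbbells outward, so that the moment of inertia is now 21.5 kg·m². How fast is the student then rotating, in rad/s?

With no external torque about the axis, L is conserved: I₁ω₁ = I₂ω₂.
ω₂ = I₁ω₁ / I₂ = (11.40)(8.70 rad/s) / (21.50) = 4.613 rad/s.

ω₂ ≈ 4.61 rad/s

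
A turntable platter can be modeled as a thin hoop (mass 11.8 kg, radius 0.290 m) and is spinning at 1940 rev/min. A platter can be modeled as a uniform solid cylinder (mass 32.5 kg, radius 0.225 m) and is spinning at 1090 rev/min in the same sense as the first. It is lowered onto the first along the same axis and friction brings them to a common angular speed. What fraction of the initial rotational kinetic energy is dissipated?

fraction ≈ 0.0690

No external torque acts about the common axis, so total angular momentum is conserved.
Moments of inertia: I_A = (11.8)(0.290)² = 0.9924 kg·m²; I_B = ½(32.5)(0.225)² = 0.8227 kg·m².
Taking A's sense as positive: L = (0.9924)(1940) + (0.8227)(1090) = 2822 kg·m²·rpm.
Combined I = 0.9924 + 0.8227 = 1.815 kg·m².
ω_f = L / I = 2822 / 1.815 = 1555 rpm.
KE_i = ½ΣIω² = 25840 J; KE_f = ½(1.815)(162.8)² = 24060 J.
Fraction dissipated = (KE_i − KE_f)/KE_i = 0.06896.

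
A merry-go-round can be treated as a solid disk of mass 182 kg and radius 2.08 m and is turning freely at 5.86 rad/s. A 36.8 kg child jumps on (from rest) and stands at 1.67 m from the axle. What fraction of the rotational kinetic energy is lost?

fraction ≈ 0.207

No external torque acts about the axle; L_before = L_after.
I_p = ½(182)(2.08)² = 393.7 kg·m².
Added inertia Σmr² = (36.8)(1.67)² = 102.6 kg·m²; I_f = 393.7 + 102.6 = 496.3 kg·m².
ω_f = I_p ω_i / I_f = (393.7)(5.86) / 496.3 = 4.648 rad/s.
KE_i = ½(393.7)(5.860 rad/s)² = 6760 J; KE_f = ½(496.3)(4.648)² = 5362 J.
Fraction lost = 0.2068.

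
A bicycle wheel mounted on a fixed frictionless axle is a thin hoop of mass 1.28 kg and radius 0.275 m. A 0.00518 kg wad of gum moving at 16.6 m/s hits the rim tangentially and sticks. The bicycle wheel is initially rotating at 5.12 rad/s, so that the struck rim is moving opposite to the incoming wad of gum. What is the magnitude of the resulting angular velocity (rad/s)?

|ω_f| ≈ 4.86 rad/s

About the axle the impulsive forces during the collision are internal, so angular momentum about that axis is conserved.
I_p = (1.28)(0.275)² = 0.09680 kg·m². Taking the sense of the wad of gum's angular momentum as positive, L_{wad} = m v R = (0.00518)(16.6)(0.275) = 0.02365 kg·m²/s.
L_i = −I_p ω_p + m v R = −(0.09680)(5.12) + 0.02365 = -0.4720 kg·m²/s.
After sticking, I_f = I_p + m R² = 0.09680 + (0.00518)(0.275)² = 0.09719 kg·m².
ω_f = L_i / I_f = -0.4720 / 0.09719 = -4.856 rad/s.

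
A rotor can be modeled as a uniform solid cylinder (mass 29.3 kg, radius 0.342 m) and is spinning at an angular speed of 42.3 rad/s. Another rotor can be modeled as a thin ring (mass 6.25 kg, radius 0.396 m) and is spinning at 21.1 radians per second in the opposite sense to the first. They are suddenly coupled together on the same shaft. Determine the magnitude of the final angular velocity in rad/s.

The coupling torques are internal; angular momentum about the shared axis is conserved.
Moments of inertia: I_A = ½(29.3)(0.342)² = 1.714 kg·m²; I_B = (6.25)(0.396)² = 0.9801 kg·m².
Taking A's sense as positive: L = (1.714)(42.3) − (0.9801)(21.1) = 51.80 kg·m²·rad/s.
Combined I = 1.714 + 0.9801 = 2.694 kg·m².
ω_f = L / I = 51.80 / 2.694 = 19.23 rad/s.

|ω_f| ≈ 19.2 rad/s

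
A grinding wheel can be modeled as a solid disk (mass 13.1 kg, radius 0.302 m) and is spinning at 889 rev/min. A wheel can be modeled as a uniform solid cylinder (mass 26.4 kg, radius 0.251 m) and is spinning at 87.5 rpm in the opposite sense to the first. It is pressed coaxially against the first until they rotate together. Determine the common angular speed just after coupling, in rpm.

No external torque acts about the common axis, so total angular momentum is conserved.
Moments of inertia: I_A = ½(13.1)(0.302)² = 0.5974 kg·m²; I_B = ½(26.4)(0.251)² = 0.8316 kg·m².
Taking A's sense as positive: L = (0.5974)(889) − (0.8316)(87.5) = 458.3 kg·m²·rpm.
Combined I = 0.5974 + 0.8316 = 1.429 kg·m².
ω_f = L / I = 458.3 / 1.429 = 320.7 rpm.

|ω_f| ≈ 321 rpm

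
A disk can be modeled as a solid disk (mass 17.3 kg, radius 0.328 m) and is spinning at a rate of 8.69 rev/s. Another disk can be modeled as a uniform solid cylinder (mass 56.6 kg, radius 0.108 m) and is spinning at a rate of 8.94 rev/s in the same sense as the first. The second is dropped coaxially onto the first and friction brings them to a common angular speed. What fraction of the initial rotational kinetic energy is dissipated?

fraction ≈ 0.000158

No external torque acts about the common axis, so total angular momentum is conserved.
Moments of inertia: I_A = ½(17.3)(0.328)² = 0.9306 kg·m²; I_B = ½(56.6)(0.108)² = 0.3301 kg·m².
Taking A's sense as positive: L = (0.9306)(8.69) + (0.3301)(8.94) = 11.04 kg·m²·rev/s.
Combined I = 0.9306 + 0.3301 = 1.261 kg·m².
ω_f = L / I = 11.04 / 1.261 = 8.755 rev/s.
KE_i = ½ΣIω² = 1908 J; KE_f = ½(1.261)(55.01)² = 1908 J.
Fraction dissipated = (KE_i − KE_f)/KE_i = 0.0001576.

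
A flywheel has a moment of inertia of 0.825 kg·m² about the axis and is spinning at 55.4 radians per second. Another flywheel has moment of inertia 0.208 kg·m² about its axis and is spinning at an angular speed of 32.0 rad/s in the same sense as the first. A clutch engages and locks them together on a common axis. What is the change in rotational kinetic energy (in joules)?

ΔKE ≈ -45.5 J

The coupling torques are internal; angular momentum about the shared axis is conserved.
Taking A's sense as positive: L = (0.8250)(55.4) + (0.2080)(32.0) = 52.36 kg·m²·rad/s.
Combined I = 0.8250 + 0.2080 = 1.033 kg·m².
ω_f = L / I = 52.36 / 1.033 = 50.69 rad/s.
KE_i = ½ΣIω² = 1373 J; KE_f = ½(1.033)(50.69)² = 1327 J.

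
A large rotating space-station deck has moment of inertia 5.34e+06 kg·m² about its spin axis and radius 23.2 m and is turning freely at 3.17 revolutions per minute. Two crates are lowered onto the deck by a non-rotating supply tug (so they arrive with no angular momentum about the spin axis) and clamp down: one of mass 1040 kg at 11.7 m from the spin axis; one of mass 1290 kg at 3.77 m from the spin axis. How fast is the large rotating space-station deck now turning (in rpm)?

ω_f ≈ 3.08 rpm

The added mass arrives with no angular momentum about the spin axis, and any external torque about the spin axis is negligible, so the system's angular momentum is conserved.
Added inertia Σmr² = (1040)(11.7)² + (1290)(3.77)² = 1.607e+05 kg·m²; I_f = 5.340e+06 + 1.607e+05 = 5.501e+06 kg·m².
ω_f = I_p ω_i / I_f = (5.340e+06)(3.17) / 5.501e+06 = 3.077 rpm.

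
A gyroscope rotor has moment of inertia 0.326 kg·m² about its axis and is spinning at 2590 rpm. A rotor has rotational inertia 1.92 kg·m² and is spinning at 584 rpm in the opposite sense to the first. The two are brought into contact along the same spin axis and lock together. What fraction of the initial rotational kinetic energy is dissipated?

No external torque acts about the common axis, so total angular momentum is conserved.
Taking A's sense as positive: L = (0.3260)(2590) − (1.920)(584) = -276.9 kg·m²·rpm.
Combined I = 0.3260 + 1.920 = 2.246 kg·m².
ω_f = L / I = -276.9 / 2.246 = -123.3 rpm.
KE_i = ½ΣIω² = 15580 J; KE_f = ½(2.246)(12.91)² = 187.2 J.
Fraction dissipated = (KE_i − KE_f)/KE_i = 0.9880.

fraction ≈ 0.988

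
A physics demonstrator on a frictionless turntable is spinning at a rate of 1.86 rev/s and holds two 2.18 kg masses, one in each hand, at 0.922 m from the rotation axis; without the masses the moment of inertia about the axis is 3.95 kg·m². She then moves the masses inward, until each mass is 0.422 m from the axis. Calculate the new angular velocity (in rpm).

No external torque acts about the spin axis, so angular momentum is conserved.
I₁ = 3.95 + 2(2.18)(0.922)² = 7.656 kg·m²; I₂ = 3.95 + 2(2.18)(0.422)² = 4.726 kg·m².
ω₂ = I₁ω₁ / I₂ = (7.656)(1.86 rev/s) / (4.726) = 3.013 rev/s = 180.8 rpm.

ω₂ ≈ 181 rpm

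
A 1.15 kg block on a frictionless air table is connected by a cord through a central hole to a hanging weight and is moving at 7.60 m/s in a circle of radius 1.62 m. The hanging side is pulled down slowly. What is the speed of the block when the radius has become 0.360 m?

v₂ ≈ 34.2 m/s

The only horizontal force on the mass is along the cord (radial), so it exerts no torque about the hole and angular momentum m v r is conserved.
v₂ = v₁ r₁ / r₂ = (7.60)(1.62) / (0.360) = 34.20 m/s.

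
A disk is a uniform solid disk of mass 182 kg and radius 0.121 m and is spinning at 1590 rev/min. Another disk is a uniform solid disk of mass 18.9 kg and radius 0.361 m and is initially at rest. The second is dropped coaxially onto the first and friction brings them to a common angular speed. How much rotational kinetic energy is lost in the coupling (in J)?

No external torque acts about the common axis, so total angular momentum is conserved.
Moments of inertia: I_A = ½(182)(0.121)² = 1.332 kg·m²; I_B = ½(18.9)(0.361)² = 1.232 kg·m².
Taking A's sense as positive: L = (1.332)(1590) = 2118 kg·m²·rpm.
Combined I = 1.332 + 1.232 = 2.564 kg·m².
ω_f = L / I = 2118 / 2.564 = 826.3 rpm.
KE_i = ½ΣIω² = 18470 J; KE_f = ½(2.564)(86.53)² = 9597 J.

ΔKE lost ≈ 8870 J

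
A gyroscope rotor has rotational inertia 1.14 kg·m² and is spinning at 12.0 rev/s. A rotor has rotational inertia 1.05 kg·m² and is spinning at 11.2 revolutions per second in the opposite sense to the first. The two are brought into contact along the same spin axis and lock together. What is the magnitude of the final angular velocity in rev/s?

The coupling torques are internal; angular momentum about the shared axis is conserved.
Taking A's sense as positive: L = (1.140)(12.0) − (1.050)(11.2) = 1.920 kg·m²·rev/s.
Combined I = 1.140 + 1.050 = 2.190 kg·m².
ω_f = L / I = 1.920 / 2.190 = 0.8767 rev/s.

|ω_f| ≈ 0.877 rev/s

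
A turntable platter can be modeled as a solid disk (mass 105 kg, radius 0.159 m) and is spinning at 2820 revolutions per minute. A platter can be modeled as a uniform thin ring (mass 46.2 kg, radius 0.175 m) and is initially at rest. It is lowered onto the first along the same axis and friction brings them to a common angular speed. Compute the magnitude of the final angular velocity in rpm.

The coupling torques are internal; angular momentum about the shared axis is conserved.
Moments of inertia: I_A = ½(105)(0.159)² = 1.327 kg·m²; I_B = (46.2)(0.175)² = 1.415 kg·m².
Taking A's sense as positive: L = (1.327)(2820) = 3743 kg·m²·rpm.
Combined I = 1.327 + 1.415 = 2.742 kg·m².
ω_f = L / I = 3743 / 2.742 = 1365 rpm.

|ω_f| ≈ 1360 rpm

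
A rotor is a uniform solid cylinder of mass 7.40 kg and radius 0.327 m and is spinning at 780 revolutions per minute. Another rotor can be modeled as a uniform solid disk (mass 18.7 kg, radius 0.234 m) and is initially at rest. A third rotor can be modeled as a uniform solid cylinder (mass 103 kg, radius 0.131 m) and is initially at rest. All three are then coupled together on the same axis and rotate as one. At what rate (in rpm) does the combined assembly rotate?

No external torque acts about the common axis, so total angular momentum is conserved.
Moments of inertia: I_A = ½(7.40)(0.327)² = 0.3956 kg·m²; I_B = ½(18.7)(0.234)² = 0.5120 kg·m²; I_C = ½(103)(0.131)² = 0.8838 kg·m².
Taking A's sense as positive: L = (0.3956)(780) = 308.6 kg·m²·rpm.
Combined I = 0.3956 + 0.5120 + 0.8838 = 1.791 kg·m².
ω_f = L / I = 308.6 / 1.791 = 172.3 rpm.

|ω_f| ≈ 172 rpm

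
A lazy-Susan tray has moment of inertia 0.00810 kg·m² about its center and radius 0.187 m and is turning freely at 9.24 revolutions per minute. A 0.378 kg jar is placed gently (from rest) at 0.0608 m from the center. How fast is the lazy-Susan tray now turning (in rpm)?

ω_f ≈ 7.88 rpm

The added mass arrives with no angular momentum about the center, and any external torque about the center is negligible, so the system's angular momentum is conserved.
Added inertia Σmr² = (0.378)(0.0608)² = 0.001397 kg·m²; I_f = 0.008100 + 0.001397 = 0.009497 kg·m².
ω_f = I_p ω_i / I_f = (0.008100)(9.24) / 0.009497 = 7.881 rpm.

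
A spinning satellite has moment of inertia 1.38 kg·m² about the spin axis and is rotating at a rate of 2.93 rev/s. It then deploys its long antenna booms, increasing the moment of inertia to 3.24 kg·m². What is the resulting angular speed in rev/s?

ω₂ ≈ 1.25 rev/s

Angular momentum about the spin axis is conserved since the torque about it is zero.
ω₂ = I₁ω₁ / I₂ = (1.380)(2.93 rev/s) / (3.240) = 1.248 rev/s.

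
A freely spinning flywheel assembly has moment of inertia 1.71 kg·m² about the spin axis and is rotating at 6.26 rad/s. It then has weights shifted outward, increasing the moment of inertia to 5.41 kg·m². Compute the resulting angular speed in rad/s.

ω₂ ≈ 1.98 rad/s

With no external torque about the axis, L is conserved: I₁ω₁ = I₂ω₂.
ω₂ = I₁ω₁ / I₂ = (1.710)(6.26 rad/s) / (5.410) = 1.979 rad/s.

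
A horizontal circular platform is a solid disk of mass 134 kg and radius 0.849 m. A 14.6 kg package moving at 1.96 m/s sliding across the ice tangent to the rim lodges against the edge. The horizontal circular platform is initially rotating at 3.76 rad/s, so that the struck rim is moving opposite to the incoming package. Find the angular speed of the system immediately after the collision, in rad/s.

About the central axle the impulsive forces during the collision are internal, so angular momentum about that axis is conserved.
I_p = ½(134)(0.849)² = 48.29 kg·m². Taking the sense of the package's angular momentum as positive, L_{package} = m v R = (14.6)(1.96)(0.849) = 24.29 kg·m²/s.
L_i = −I_p ω_p + m v R = −(48.29)(3.76) + 24.29 = -157.3 kg·m²/s.
After sticking, I_f = I_p + m R² = 48.29 + (14.6)(0.849)² = 58.82 kg·m².
ω_f = L_i / I_f = -157.3 / 58.82 = -2.674 rad/s.

|ω_f| ≈ 2.67 rad/s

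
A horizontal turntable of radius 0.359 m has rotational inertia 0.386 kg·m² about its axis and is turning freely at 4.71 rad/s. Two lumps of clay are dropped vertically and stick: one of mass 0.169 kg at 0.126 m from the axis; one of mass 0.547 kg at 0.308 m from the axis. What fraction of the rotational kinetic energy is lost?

fraction ≈ 0.124

The added mass arrives with no angular momentum about the axis, and any external torque about the axis is negligible, so the system's angular momentum is conserved.
Added inertia Σmr² = (0.169)(0.126)² + (0.547)(0.308)² = 0.05457 kg·m²; I_f = 0.3860 + 0.05457 = 0.4406 kg·m².
ω_f = I_p ω_i / I_f = (0.3860)(4.71) / 0.4406 = 4.127 rad/s.
KE_i = ½(0.3860)(4.710 rad/s)² = 4.282 J; KE_f = ½(0.4406)(4.127)² = 3.751 J.
Fraction lost = 0.1239.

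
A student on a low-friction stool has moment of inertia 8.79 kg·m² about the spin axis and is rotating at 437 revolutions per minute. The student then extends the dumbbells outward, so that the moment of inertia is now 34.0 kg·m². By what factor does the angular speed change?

ω₂/ω₁ ≈ 0.259

With no external torque about the axis, L is conserved: I₁ω₁ = I₂ω₂.
ω₂/ω₁ = I₁/I₂ = 8.790 / 34.00 = 0.2585.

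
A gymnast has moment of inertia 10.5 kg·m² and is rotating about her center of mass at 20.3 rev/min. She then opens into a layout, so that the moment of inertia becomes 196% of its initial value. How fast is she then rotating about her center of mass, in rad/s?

Angular momentum about the spin axis is conserved since the torque about it is zero.
I₂ = 1.96 × 10.5 = 20.58 kg·m².
ω₂ = I₁ω₁ / I₂ = (10.50)(20.3 rpm) / (20.58) = 10.36 rpm = 1.085 rad/s.

ω₂ ≈ 1.08 rad/s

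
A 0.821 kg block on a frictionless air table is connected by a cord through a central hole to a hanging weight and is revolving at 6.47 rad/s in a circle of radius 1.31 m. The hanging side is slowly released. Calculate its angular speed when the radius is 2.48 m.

The constraining force is radial, so m r² ω about the center is conserved.
ω₂ = ω₁ (r₁/r₂)² = (6.47)(1.31/2.48)² = 1.805 rad/s.

ω₂ ≈ 1.81 rad/s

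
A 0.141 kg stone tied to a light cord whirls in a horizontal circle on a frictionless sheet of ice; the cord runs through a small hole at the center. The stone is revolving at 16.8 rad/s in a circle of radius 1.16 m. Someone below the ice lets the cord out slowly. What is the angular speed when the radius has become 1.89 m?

ω₂ ≈ 6.33 rad/s

No torque about the axis ⇒ m r₁² ω₁ = m r₂² ω₂.
ω₂ = ω₁ (r₁/r₂)² = (16.8)(1.16/1.89)² = 6.329 rad/s.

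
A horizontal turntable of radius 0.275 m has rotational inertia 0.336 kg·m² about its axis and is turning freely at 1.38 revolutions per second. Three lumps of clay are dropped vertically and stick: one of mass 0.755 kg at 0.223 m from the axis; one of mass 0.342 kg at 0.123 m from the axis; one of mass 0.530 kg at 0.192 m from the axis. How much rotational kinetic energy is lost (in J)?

energy lost ≈ 1.97 J

The added mass arrives with no angular momentum about the axis, and any external torque about the axis is negligible, so the system's angular momentum is conserved.
Added inertia Σmr² = (0.755)(0.223)² + (0.342)(0.123)² + (0.530)(0.192)² = 0.06226 kg·m²; I_f = 0.3360 + 0.06226 = 0.3983 kg·m².
ω_f = I_p ω_i / I_f = (0.3360)(1.38) / 0.3983 = 1.164 rev/s.
KE_i = ½(0.3360)(8.671 rad/s)² = 12.63 J; KE_f = ½(0.3983)(7.315)² = 10.66 J.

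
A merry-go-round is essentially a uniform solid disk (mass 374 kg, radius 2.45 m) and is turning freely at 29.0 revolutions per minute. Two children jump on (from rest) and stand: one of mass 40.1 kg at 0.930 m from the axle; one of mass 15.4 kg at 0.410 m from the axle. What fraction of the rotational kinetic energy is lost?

No external torque acts about the axle; L_before = L_after.
I_p = ½(374)(2.45)² = 1122 kg·m².
Added inertia Σmr² = (40.1)(0.930)² + (15.4)(0.410)² = 37.27 kg·m²; I_f = 1122 + 37.27 = 1160 kg·m².
ω_f = I_p ω_i / I_f = (1122)(29.0) / 1160 = 28.07 rpm.
KE_i = ½(1122)(3.037 rad/s)² = 5176 J; KE_f = ½(1160)(2.939)² = 5010 J.
Fraction lost = 0.03214.

fraction ≈ 0.0321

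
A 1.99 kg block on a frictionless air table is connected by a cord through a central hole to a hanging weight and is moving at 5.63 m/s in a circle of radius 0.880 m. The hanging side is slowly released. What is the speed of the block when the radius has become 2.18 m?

v₂ ≈ 2.27 m/s

The only horizontal force on the mass is along the cord (radial), so it exerts no torque about the hole and angular momentum m v r is conserved.
v₂ = v₁ r₁ / r₂ = (5.63)(0.880) / (2.18) = 2.273 m/s.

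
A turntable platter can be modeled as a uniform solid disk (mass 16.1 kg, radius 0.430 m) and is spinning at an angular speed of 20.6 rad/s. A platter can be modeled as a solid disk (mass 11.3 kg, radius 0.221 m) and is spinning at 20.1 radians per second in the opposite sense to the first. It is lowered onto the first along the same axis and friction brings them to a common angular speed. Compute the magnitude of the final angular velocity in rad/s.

|ω_f| ≈ 14.2 rad/s

No external torque acts about the common axis, so total angular momentum is conserved.
Moments of inertia: I_A = ½(16.1)(0.430)² = 1.488 kg·m²; I_B = ½(11.3)(0.221)² = 0.2760 kg·m².
Taking A's sense as positive: L = (1.488)(20.6) − (0.2760)(20.1) = 25.12 kg·m²·rad/s.
Combined I = 1.488 + 0.2760 = 1.764 kg·m².
ω_f = L / I = 25.12 / 1.764 = 14.23 rad/s.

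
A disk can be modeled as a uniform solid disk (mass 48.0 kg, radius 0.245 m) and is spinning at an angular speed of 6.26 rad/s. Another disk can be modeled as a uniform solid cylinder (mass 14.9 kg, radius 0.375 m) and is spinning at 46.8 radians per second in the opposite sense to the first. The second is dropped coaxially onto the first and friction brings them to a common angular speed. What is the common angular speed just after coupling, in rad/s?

|ω_f| ≈ 16.1 rad/s

The coupling torques are internal; angular momentum about the shared axis is conserved.
Moments of inertia: I_A = ½(48.0)(0.245)² = 1.441 kg·m²; I_B = ½(14.9)(0.375)² = 1.048 kg·m².
Taking A's sense as positive: L = (1.441)(6.26) − (1.048)(46.8) = -40.01 kg·m²·rad/s.
Combined I = 1.441 + 1.048 = 2.488 kg·m².
ω_f = L / I = -40.01 / 2.488 = -16.08 rad/s.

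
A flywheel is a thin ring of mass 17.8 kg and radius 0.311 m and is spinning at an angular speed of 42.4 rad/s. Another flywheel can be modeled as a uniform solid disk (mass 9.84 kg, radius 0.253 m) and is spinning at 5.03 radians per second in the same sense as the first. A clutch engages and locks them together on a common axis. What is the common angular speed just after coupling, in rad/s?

|ω_f| ≈ 36.6 rad/s

The coupling torques are internal; angular momentum about the shared axis is conserved.
Moments of inertia: I_A = (17.8)(0.311)² = 1.722 kg·m²; I_B = ½(9.84)(0.253)² = 0.3149 kg·m².
Taking A's sense as positive: L = (1.722)(42.4) + (0.3149)(5.03) = 74.58 kg·m²·rad/s.
Combined I = 1.722 + 0.3149 = 2.037 kg·m².
ω_f = L / I = 74.58 / 2.037 = 36.62 rad/s.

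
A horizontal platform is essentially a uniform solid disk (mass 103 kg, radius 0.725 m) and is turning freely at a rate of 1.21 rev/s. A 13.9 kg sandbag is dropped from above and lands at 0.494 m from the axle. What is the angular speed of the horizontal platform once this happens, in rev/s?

The added mass arrives with no angular momentum about the axle, and any external torque about the axle is negligible, so the system's angular momentum is conserved.
I_p = ½(103)(0.725)² = 27.07 kg·m².
Added inertia Σmr² = (13.9)(0.494)² = 3.392 kg·m²; I_f = 27.07 + 3.392 = 30.46 kg·m².
ω_f = I_p ω_i / I_f = (27.07)(1.21) / 30.46 = 1.075 rev/s.

ω_f ≈ 1.08 rev/s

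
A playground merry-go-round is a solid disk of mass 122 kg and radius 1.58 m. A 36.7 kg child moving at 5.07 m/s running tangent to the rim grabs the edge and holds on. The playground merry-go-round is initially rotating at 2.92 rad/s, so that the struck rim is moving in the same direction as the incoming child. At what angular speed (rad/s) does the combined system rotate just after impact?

|ω_f| ≈ 3.03 rad/s

The axle reaction passes through the axle and exerts no torque about it; angular momentum about the axle is conserved through the impact.
I_p = ½(122)(1.58)² = 152.3 kg·m². Taking the sense of the child's angular momentum as positive, L_{child} = m v R = (36.7)(5.07)(1.58) = 294.0 kg·m²/s.
L_i = +I_p ω_p + m v R = +(152.3)(2.92) + 294.0 = 738.6 kg·m²/s.
After sticking, I_f = I_p + m R² = 152.3 + (36.7)(1.58)² = 243.9 kg·m².
ω_f = L_i / I_f = 738.6 / 243.9 = 3.029 rad/s.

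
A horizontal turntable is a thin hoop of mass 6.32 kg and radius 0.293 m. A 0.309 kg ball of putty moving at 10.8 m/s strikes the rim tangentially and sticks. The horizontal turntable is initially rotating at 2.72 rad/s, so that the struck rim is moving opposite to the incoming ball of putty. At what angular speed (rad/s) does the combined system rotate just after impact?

|ω_f| ≈ 0.875 rad/s

About the axle the impulsive forces during the collision are internal, so angular momentum about that axis is conserved.
I_p = (6.32)(0.293)² = 0.5426 kg·m². Taking the sense of the ball of putty's angular momentum as positive, L_{ball} = m v R = (0.309)(10.8)(0.293) = 0.9778 kg·m²/s.
L_i = −I_p ω_p + m v R = −(0.5426)(2.72) + 0.9778 = -0.4980 kg·m²/s.
After sticking, I_f = I_p + m R² = 0.5426 + (0.309)(0.293)² = 0.5691 kg·m².
ω_f = L_i / I_f = -0.4980 / 0.5691 = -0.8750 rad/s.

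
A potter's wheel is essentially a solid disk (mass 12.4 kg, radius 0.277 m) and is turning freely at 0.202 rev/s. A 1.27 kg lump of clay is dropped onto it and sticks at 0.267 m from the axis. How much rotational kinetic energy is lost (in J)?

energy lost ≈ 0.0613 J

No external torque acts about the axis; L_before = L_after.
I_p = ½(12.4)(0.277)² = 0.4757 kg·m².
Added inertia Σmr² = (1.27)(0.267)² = 0.09054 kg·m²; I_f = 0.4757 + 0.09054 = 0.5663 kg·m².
ω_f = I_p ω_i / I_f = (0.4757)(0.202) / 0.5663 = 0.1697 rev/s.
KE_i = ½(0.4757)(1.269 rad/s)² = 0.3832 J; KE_f = ½(0.5663)(1.066)² = 0.3219 J.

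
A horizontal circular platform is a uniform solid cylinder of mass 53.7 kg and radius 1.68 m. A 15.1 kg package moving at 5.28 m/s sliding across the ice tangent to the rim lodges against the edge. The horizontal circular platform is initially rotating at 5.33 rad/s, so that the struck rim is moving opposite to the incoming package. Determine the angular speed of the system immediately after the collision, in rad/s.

About the central axle the impulsive forces during the collision are internal, so angular momentum about that axis is conserved.
I_p = ½(53.7)(1.68)² = 75.78 kg·m². Taking the sense of the package's angular momentum as positive, L_{package} = m v R = (15.1)(5.28)(1.68) = 133.9 kg·m²/s.
L_i = −I_p ω_p + m v R = −(75.78)(5.33) + 133.9 = -270.0 kg·m²/s.
After sticking, I_f = I_p + m R² = 75.78 + (15.1)(1.68)² = 118.4 kg·m².
ω_f = L_i / I_f = -270.0 / 118.4 = -2.280 rad/s.

|ω_f| ≈ 2.28 rad/s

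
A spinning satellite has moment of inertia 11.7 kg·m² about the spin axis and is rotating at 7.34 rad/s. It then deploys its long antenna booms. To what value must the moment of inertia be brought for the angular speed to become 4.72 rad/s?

Angular momentum about the spin axis is conserved since the torque about it is zero.
I₂ = I₁ω₁ / ω₂ = (11.7)(7.34) / (4.72) = 18.19 kg·m².

I₂ ≈ 18.2 kg·m²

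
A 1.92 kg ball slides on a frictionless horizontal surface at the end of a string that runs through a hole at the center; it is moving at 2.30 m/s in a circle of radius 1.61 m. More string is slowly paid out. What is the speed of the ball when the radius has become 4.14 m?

v₂ ≈ 0.894 m/s

Central (radial) force ⇒ zero torque about the center ⇒ m v r is constant.
v₂ = v₁ r₁ / r₂ = (2.30)(1.61) / (4.14) = 0.8944 m/s.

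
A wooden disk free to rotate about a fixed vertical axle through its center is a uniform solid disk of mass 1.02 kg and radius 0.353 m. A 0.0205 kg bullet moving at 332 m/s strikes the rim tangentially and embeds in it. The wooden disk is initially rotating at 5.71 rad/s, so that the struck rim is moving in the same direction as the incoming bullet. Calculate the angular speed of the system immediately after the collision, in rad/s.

|ω_f| ≈ 41.8 rad/s

The axle reaction passes through the axle and exerts no torque about it; angular momentum about the axle is conserved through the impact.
I_p = ½(1.02)(0.353)² = 0.06355 kg·m². Taking the sense of the bullet's angular momentum as positive, L_{bullet} = m v R = (0.0205)(332)(0.353) = 2.403 kg·m²/s.
L_i = +I_p ω_p + m v R = +(0.06355)(5.71) + 2.403 = 2.765 kg·m²/s.
After sticking, I_f = I_p + m R² = 0.06355 + (0.0205)(0.353)² = 0.06611 kg·m².
ω_f = L_i / I_f = 2.765 / 0.06611 = 41.83 rad/s.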